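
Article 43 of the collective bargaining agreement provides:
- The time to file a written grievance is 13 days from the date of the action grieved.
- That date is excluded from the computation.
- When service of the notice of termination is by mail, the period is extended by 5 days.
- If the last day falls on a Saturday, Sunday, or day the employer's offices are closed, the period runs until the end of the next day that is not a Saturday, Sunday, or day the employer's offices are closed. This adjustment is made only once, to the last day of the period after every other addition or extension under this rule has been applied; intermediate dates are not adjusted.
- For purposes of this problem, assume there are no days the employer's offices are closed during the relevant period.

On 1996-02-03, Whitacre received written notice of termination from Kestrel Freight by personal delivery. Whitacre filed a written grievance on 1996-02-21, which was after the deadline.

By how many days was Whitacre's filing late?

5 days

13 days after 1996-02-03 is February 16, 1996.
Service was not by mail, so no mail extension applies.
February 16, 1996 is a Friday and not a day the employer's offices are closed, so no extension applies.
The deadline is February 16, 1996; from February 16, 1996 to February 21, 1996 is 5 days.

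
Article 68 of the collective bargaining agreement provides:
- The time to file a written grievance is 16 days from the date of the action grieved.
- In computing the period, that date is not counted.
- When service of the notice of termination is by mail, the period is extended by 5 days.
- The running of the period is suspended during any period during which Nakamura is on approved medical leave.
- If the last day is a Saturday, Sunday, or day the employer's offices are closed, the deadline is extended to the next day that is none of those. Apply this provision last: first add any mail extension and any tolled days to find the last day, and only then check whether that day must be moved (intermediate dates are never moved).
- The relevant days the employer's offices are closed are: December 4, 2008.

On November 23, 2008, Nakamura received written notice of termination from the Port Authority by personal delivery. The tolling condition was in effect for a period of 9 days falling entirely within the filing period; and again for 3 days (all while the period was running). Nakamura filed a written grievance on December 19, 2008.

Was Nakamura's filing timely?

16 days after November 23, 2008 is December 9, 2008.
Service was not by mail, so no mail extension applies.
Tolling adds 9 days: December 9, 2008 + 9 days = December 18, 2008.
Tolling adds 3 days: December 18, 2008 + 3 days = December 21, 2008.
December 21, 2008 is Sunday. The next qualifying day is December 22, 2008.
The deadline is December 22, 2008; the filing on December 19, 2008 is on or before that date.

Yes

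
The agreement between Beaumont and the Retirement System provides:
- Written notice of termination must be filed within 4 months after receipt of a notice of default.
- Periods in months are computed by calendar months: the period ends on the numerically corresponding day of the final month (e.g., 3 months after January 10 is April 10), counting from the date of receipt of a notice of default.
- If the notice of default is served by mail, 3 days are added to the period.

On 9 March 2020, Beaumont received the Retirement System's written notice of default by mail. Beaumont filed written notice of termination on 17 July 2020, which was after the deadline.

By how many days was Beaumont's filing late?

5 days

4 months after 9 March 2020 is July 9, 2020.
Service was by mail, adding 3 days: July 9, 2020 + 3 days = July 12, 2020.
The deadline is July 12, 2020; from July 12, 2020 to July 17, 2020 is 5 days.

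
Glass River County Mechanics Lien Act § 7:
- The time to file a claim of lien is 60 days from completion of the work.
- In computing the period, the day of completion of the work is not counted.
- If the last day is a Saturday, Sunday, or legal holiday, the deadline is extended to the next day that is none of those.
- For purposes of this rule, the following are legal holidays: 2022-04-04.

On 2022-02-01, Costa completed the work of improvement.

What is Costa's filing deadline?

60 days after 2022-02-01 is April 2, 2022.
April 2, 2022 is Saturday; April 3, 2022 is Sunday; April 4, 2022 is a listed holiday. The next qualifying day is April 5, 2022.

April 5, 2022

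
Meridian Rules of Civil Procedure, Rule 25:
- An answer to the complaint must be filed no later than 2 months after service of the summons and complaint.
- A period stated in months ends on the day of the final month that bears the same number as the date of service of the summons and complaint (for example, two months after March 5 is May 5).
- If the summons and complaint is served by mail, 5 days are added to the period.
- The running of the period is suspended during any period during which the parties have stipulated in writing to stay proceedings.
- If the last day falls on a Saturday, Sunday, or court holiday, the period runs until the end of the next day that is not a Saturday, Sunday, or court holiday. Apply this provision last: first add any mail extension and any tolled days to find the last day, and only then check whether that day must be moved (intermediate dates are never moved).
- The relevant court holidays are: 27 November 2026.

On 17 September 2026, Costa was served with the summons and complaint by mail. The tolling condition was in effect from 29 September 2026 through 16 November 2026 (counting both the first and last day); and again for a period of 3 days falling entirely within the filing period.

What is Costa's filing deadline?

2 months after 17 September 2026 is November 17, 2026.
Service was by mail, adding 5 days: November 17, 2026 + 5 days = November 22, 2026.
From September 29, 2026 through November 16, 2026 inclusive is 49 days; tolling adds 49 days: November 22, 2026 + 49 days = January 10, 2027.
Tolling adds 3 days: January 10, 2027 + 3 days = January 13, 2027.
January 13, 2027 is a Wednesday and not a court holiday, so no extension applies.

January 13, 2027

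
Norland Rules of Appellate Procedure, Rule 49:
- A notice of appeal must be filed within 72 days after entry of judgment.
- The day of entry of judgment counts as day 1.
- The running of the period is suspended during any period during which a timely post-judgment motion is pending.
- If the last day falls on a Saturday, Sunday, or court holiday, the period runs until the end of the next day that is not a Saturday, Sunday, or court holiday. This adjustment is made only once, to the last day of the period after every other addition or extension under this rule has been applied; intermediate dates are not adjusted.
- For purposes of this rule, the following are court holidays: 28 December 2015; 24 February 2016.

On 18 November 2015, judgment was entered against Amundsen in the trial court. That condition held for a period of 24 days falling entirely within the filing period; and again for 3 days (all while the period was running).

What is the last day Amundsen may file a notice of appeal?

February 25, 2016

Counting 18 November 2015 as day 1, day 72 is January 28, 2016.
Tolling adds 24 days: January 28, 2016 + 24 days = February 21, 2016.
Tolling adds 3 days: February 21, 2016 + 3 days = February 24, 2016.
February 24, 2016 is a listed holiday. The next qualifying day is February 25, 2016.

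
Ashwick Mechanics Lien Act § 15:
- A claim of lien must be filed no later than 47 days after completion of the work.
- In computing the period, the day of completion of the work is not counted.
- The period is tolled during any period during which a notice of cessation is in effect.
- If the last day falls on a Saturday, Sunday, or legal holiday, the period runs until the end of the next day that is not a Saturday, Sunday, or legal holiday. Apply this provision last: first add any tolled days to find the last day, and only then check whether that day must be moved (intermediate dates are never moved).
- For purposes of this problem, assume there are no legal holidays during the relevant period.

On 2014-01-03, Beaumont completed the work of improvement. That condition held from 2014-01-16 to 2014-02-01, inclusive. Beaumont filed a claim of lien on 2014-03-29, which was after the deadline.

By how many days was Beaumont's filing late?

19 days

47 days after 2014-01-03 is February 19, 2014.
From January 16, 2014 through February 1, 2014 inclusive is 17 days; tolling adds 17 days: February 19, 2014 + 17 days = March 8, 2014.
March 8, 2014 is Saturday; March 9, 2014 is Sunday. The next qualifying day is March 10, 2014.
The deadline is March 10, 2014; from March 10, 2014 to March 29, 2014 is 19 days.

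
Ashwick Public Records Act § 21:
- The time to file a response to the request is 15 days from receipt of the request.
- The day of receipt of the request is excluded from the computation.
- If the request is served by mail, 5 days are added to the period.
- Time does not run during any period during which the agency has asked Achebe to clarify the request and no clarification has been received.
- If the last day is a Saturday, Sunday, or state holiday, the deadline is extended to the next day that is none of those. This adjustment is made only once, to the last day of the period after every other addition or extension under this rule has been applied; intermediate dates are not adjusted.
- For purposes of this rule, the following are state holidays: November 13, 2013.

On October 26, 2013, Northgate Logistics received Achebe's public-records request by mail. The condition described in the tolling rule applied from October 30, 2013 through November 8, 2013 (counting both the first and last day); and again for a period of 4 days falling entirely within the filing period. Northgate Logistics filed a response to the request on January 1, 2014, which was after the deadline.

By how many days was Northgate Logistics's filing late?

15 days after October 26, 2013 is November 10, 2013.
Service was by mail, adding 5 days: November 10, 2013 + 5 days = November 15, 2013.
From October 30, 2013 through November 8, 2013 inclusive is 10 days; tolling adds 10 days: November 15, 2013 + 10 days = November 25, 2013.
Tolling adds 4 days: November 25, 2013 + 4 days = November 29, 2013.
November 29, 2013 is a Friday and not a state holiday, so no extension applies.
The deadline is November 29, 2013; from November 29, 2013 to January 1, 2014 is 33 days.

33 days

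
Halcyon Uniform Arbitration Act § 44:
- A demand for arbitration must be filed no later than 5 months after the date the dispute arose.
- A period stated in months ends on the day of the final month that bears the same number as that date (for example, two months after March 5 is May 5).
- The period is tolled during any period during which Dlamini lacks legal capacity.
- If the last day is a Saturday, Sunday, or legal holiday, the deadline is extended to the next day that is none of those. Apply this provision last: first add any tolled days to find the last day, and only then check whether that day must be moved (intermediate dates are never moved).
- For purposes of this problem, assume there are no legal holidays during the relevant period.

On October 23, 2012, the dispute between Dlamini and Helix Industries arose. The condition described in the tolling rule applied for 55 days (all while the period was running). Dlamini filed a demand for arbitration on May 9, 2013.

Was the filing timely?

5 months after October 23, 2012 is March 23, 2013.
Tolling adds 55 days: March 23, 2013 + 55 days = May 17, 2013.
May 17, 2013 is a Friday and not a legal holiday, so no extension applies.
The deadline is May 17, 2013; the filing on May 9, 2013 is on or before that date.

Yes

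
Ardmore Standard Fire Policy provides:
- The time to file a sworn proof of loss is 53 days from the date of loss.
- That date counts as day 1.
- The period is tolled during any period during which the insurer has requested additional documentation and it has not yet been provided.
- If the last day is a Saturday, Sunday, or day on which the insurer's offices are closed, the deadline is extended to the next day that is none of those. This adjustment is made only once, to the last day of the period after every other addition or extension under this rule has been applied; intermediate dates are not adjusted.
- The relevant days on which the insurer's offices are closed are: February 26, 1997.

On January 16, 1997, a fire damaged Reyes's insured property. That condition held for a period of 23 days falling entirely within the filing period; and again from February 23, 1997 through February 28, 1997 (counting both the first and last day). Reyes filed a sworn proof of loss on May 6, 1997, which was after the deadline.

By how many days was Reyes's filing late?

29 days

Counting January 16, 1997 as day 1, day 53 is March 9, 1997.
Tolling adds 23 days: March 9, 1997 + 23 days = April 1, 1997.
From February 23, 1997 through February 28, 1997 inclusive is 6 days; tolling adds 6 days: April 1, 1997 + 6 days = April 7, 1997.
April 7, 1997 is a Monday and not a day on which the insurer's offices are closed, so no extension applies.
The deadline is April 7, 1997; from April 7, 1997 to May 6, 1997 is 29 days.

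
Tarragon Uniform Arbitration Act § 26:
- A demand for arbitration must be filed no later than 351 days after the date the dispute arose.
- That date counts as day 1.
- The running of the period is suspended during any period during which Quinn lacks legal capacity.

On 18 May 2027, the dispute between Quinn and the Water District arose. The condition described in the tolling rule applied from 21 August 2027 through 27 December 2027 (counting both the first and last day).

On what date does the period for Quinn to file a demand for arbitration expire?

September 8, 2028

Counting 18 May 2027 as day 1, day 351 is May 2, 2028.
From August 21, 2027 through December 27, 2027 inclusive is 129 days; tolling adds 129 days: May 2, 2028 + 129 days = September 8, 2028.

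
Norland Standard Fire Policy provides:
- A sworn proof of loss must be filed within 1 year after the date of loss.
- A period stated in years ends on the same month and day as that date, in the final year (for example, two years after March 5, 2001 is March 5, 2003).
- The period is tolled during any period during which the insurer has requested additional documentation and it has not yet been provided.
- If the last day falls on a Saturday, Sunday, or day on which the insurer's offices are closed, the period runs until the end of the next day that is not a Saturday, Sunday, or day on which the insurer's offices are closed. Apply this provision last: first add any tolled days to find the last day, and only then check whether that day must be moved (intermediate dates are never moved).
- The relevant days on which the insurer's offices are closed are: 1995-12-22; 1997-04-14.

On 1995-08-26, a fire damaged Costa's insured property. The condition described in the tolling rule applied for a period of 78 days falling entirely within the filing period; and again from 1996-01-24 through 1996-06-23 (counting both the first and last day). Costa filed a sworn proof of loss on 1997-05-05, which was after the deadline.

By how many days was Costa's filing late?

1 year after 1995-08-26 is August 26, 1996.
Tolling adds 78 days: August 26, 1996 + 78 days = November 12, 1996.
From January 24, 1996 through June 23, 1996 inclusive is 152 days; tolling adds 152 days: November 12, 1996 + 152 days = April 13, 1997.
April 13, 1997 is Sunday; April 14, 1997 is a listed holiday. The next qualifying day is April 15, 1997.
The deadline is April 15, 1997; from April 15, 1997 to May 5, 1997 is 20 days.

20 days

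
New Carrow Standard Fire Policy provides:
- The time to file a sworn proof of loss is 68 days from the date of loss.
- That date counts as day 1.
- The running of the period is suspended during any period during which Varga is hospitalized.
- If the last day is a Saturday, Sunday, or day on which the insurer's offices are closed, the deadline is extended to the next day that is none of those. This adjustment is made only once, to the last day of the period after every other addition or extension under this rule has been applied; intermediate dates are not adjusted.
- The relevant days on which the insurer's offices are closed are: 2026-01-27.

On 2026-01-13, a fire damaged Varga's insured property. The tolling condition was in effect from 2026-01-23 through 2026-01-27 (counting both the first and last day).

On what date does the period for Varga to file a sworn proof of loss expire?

Counting 2026-01-13 as day 1, day 68 is March 21, 2026.
From January 23, 2026 through January 27, 2026 inclusive is 5 days; tolling adds 5 days: March 21, 2026 + 5 days = March 26, 2026.
March 26, 2026 is a Thursday and not a day on which the insurer's offices are closed, so no extension applies.

March 26, 2026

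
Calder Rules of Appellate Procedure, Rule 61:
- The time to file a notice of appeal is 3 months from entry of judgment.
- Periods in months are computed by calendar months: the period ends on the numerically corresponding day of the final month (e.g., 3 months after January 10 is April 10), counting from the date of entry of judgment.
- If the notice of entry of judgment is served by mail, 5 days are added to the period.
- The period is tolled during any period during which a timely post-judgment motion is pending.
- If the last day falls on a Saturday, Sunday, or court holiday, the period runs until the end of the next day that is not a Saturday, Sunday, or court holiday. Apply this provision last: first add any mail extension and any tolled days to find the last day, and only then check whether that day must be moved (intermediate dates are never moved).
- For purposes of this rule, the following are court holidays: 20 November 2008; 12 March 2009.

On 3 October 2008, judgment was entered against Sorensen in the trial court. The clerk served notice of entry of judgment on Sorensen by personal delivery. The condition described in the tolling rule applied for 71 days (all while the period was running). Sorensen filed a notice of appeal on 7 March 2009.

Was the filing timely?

3 months after 3 October 2008 is January 3, 2009.
Service was not by mail, so no mail extension applies.
Tolling adds 71 days: January 3, 2009 + 71 days = March 15, 2009.
March 15, 2009 is Sunday. The next qualifying day is March 16, 2009.
The deadline is March 16, 2009; the filing on March 7, 2009 is on or before that date.

Yes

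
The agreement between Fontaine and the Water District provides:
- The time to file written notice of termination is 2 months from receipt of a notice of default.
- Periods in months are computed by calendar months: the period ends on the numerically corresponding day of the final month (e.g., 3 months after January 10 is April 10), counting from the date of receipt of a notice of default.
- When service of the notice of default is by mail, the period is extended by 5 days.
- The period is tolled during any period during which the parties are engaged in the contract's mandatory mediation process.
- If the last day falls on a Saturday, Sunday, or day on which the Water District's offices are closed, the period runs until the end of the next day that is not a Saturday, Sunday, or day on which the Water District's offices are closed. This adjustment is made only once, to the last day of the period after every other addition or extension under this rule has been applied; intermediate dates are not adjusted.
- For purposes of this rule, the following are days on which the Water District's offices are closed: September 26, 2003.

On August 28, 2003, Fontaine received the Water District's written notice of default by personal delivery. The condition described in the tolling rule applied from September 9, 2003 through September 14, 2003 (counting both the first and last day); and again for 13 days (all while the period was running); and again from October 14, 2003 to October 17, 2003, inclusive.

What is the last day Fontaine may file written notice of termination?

2 months after August 28, 2003 is October 28, 2003.
Service was not by mail, so no mail extension applies.
From September 9, 2003 through September 14, 2003 inclusive is 6 days; tolling adds 6 days: October 28, 2003 + 6 days = November 3, 2003.
Tolling adds 13 days: November 3, 2003 + 13 days = November 16, 2003.
From October 14, 2003 through October 17, 2003 inclusive is 4 days; tolling adds 4 days: November 16, 2003 + 4 days = November 20, 2003.
November 20, 2003 is a Thursday and not a day on which the Water District's offices are closed, so no extension applies.

November 20, 2003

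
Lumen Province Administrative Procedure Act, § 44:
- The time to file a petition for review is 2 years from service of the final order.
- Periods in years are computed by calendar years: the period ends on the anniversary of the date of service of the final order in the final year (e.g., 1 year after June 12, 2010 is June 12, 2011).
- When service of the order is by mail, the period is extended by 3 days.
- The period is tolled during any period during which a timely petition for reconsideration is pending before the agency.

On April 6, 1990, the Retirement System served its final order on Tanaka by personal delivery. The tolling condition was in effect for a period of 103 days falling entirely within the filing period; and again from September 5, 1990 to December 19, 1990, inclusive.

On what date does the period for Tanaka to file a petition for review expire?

November 1, 1992

2 years after April 6, 1990 is April 6, 1992.
Service was not by mail, so no mail extension applies.
Tolling adds 103 days: April 6, 1992 + 103 days = July 18, 1992.
From September 5, 1990 through December 19, 1990 inclusive is 106 days; tolling adds 106 days: July 18, 1992 + 106 days = November 1, 1992.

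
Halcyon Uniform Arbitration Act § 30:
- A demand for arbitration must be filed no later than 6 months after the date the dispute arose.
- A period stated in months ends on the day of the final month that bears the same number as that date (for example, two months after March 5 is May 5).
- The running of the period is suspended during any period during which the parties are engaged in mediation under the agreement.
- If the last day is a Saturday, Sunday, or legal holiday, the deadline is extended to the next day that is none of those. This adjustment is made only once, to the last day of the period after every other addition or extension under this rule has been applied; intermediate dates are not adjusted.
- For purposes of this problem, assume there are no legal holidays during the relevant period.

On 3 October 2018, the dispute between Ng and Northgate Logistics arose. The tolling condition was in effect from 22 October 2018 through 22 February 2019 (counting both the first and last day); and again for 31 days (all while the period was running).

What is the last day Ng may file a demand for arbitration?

September 5, 2019

6 months after 3 October 2018 is April 3, 2019.
From October 22, 2018 through February 22, 2019 inclusive is 124 days; tolling adds 124 days: April 3, 2019 + 124 days = August 5, 2019.
Tolling adds 31 days: August 5, 2019 + 31 days = September 5, 2019.
September 5, 2019 is a Thursday and not a legal holiday, so no extension applies.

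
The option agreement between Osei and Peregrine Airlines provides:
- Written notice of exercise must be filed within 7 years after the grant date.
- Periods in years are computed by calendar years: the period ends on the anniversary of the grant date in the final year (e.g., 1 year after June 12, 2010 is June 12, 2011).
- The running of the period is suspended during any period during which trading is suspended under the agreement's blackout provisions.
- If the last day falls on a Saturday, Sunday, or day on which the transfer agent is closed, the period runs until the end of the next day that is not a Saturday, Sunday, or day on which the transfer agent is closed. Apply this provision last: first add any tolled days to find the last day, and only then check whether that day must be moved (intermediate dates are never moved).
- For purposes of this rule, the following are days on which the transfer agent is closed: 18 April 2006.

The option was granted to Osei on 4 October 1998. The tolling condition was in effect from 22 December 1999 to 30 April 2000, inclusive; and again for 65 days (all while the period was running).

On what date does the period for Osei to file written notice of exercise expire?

April 19, 2006

7 years after 4 October 1998 is October 4, 2005.
From December 22, 1999 through April 30, 2000 inclusive is 131 days; tolling adds 131 days: October 4, 2005 + 131 days = February 12, 2006.
Tolling adds 65 days: February 12, 2006 + 65 days = April 18, 2006.
April 18, 2006 is a listed holiday. The next qualifying day is April 19, 2006.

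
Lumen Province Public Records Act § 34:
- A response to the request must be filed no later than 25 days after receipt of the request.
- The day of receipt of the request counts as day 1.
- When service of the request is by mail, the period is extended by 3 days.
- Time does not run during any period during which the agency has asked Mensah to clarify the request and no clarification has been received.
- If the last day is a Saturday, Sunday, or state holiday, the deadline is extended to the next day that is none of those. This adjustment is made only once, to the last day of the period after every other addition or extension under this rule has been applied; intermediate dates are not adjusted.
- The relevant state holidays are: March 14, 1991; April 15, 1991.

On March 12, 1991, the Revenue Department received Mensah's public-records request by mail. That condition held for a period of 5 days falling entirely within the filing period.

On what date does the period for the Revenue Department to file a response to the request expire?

April 16, 1991

Counting March 12, 1991 as day 1, day 25 is April 5, 1991.
Service was by mail, adding 3 days: April 5, 1991 + 3 days = April 8, 1991.
Tolling adds 5 days: April 8, 1991 + 5 days = April 13, 1991.
April 13, 1991 is Saturday; April 14, 1991 is Sunday; April 15, 1991 is a listed holiday. The next qualifying day is April 16, 1991.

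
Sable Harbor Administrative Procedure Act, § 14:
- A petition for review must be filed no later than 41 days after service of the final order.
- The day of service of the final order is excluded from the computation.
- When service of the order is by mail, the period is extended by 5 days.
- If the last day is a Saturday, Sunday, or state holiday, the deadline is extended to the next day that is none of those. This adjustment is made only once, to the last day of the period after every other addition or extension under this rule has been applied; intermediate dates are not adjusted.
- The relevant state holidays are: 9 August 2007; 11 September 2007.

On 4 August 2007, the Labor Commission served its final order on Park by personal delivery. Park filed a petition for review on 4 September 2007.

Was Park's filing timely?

41 days after 4 August 2007 is September 14, 2007.
Service was not by mail, so no mail extension applies.
September 14, 2007 is a Friday and not a state holiday, so no extension applies.
The deadline is September 14, 2007; the filing on September 4, 2007 is on or before that date.

Yes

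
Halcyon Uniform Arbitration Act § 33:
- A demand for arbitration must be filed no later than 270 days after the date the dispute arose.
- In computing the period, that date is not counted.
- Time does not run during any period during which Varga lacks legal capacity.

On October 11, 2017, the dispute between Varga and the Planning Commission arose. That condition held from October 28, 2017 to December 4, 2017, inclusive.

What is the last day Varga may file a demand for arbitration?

270 days after October 11, 2017 is July 8, 2018.
From October 28, 2017 through December 4, 2017 inclusive is 38 days; tolling adds 38 days: July 8, 2018 + 38 days = August 15, 2018.

August 15, 2018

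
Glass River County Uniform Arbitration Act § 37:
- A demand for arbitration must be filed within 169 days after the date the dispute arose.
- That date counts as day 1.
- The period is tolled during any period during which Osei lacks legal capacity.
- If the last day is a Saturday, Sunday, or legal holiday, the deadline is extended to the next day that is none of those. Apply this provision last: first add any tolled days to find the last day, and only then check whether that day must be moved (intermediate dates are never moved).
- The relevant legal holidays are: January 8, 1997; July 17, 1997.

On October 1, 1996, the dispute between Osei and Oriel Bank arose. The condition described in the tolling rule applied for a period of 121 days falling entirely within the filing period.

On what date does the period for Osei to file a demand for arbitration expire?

Counting October 1, 1996 as day 1, day 169 is March 18, 1997.
Tolling adds 121 days: March 18, 1997 + 121 days = July 17, 1997.
July 17, 1997 is a listed holiday. The next qualifying day is July 18, 1997.

July 18, 1997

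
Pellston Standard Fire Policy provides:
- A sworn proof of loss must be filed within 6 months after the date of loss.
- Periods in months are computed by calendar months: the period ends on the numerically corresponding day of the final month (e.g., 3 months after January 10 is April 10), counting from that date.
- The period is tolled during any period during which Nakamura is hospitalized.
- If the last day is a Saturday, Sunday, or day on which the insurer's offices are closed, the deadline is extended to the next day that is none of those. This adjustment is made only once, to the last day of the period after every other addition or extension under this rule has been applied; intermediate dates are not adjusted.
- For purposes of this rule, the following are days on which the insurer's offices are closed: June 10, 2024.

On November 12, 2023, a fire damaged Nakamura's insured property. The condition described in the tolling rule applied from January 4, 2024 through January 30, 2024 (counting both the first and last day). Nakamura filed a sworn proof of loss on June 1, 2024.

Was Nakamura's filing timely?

6 months after November 12, 2023 is May 12, 2024.
From January 4, 2024 through January 30, 2024 inclusive is 27 days; tolling adds 27 days: May 12, 2024 + 27 days = June 8, 2024.
June 8, 2024 is Saturday; June 9, 2024 is Sunday; June 10, 2024 is a listed holiday. The next qualifying day is June 11, 2024.
The deadline is June 11, 2024; the filing on June 1, 2024 is on or before that date.

Yes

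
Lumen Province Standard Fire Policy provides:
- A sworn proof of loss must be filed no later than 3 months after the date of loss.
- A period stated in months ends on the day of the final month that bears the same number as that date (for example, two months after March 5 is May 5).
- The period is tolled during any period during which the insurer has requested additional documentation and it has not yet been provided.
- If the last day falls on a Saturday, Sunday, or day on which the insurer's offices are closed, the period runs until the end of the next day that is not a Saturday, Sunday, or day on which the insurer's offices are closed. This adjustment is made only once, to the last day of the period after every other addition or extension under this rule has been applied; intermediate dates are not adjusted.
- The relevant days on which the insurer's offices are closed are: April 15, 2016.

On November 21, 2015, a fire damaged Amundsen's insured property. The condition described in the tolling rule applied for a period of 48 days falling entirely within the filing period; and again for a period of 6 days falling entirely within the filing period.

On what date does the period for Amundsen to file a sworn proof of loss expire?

April 18, 2016

3 months after November 21, 2015 is February 21, 2016.
Tolling adds 48 days: February 21, 2016 + 48 days = April 9, 2016.
Tolling adds 6 days: April 9, 2016 + 6 days = April 15, 2016.
April 15, 2016 is a listed holiday; April 16, 2016 is Saturday; April 17, 2016 is Sunday. The next qualifying day is April 18, 2016.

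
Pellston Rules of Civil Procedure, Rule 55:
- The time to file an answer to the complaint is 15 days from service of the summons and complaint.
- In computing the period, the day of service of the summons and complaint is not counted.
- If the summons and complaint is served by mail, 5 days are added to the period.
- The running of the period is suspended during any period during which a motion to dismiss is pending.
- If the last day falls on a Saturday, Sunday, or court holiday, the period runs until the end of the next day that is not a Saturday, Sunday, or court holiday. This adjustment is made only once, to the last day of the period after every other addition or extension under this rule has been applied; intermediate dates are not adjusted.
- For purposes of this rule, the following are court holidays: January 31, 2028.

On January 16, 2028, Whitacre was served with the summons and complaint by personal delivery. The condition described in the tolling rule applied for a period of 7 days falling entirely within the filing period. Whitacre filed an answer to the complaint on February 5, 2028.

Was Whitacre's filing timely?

15 days after January 16, 2028 is January 31, 2028.
Service was not by mail, so no mail extension applies.
Tolling adds 7 days: January 31, 2028 + 7 days = February 7, 2028.
February 7, 2028 is a Monday and not a court holiday, so no extension applies.
The deadline is February 7, 2028; the filing on February 5, 2028 is on or before that date.

Yes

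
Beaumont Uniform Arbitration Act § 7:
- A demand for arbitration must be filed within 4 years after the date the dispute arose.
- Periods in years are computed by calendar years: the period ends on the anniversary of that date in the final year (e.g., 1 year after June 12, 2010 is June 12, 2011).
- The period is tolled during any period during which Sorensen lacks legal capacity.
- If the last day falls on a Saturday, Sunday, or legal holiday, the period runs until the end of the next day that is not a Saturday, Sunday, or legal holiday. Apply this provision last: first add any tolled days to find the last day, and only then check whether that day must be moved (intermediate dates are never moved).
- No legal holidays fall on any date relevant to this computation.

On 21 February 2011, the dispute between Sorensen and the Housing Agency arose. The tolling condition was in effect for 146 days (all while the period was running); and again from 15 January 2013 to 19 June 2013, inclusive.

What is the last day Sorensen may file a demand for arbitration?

December 21, 2015

4 years after 21 February 2011 is February 21, 2015.
Tolling adds 146 days: February 21, 2015 + 146 days = July 17, 2015.
From January 15, 2013 through June 19, 2013 inclusive is 156 days; tolling adds 156 days: July 17, 2015 + 156 days = December 20, 2015.
December 20, 2015 is Sunday. The next qualifying day is December 21, 2015.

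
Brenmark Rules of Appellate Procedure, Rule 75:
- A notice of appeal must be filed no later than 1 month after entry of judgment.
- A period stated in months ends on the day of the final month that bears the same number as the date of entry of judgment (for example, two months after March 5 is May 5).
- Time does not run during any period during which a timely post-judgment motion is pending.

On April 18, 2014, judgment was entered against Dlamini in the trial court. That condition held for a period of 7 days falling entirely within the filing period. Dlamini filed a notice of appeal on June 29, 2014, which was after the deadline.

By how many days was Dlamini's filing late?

35 days

1 month after April 18, 2014 is May 18, 2014.
Tolling adds 7 days: May 18, 2014 + 7 days = May 25, 2014.
The deadline is May 25, 2014; from May 25, 2014 to June 29, 2014 is 35 days.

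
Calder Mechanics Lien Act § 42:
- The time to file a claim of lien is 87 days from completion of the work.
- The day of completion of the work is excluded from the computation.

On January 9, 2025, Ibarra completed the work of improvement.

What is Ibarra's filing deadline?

April 6, 2025

87 days after January 9, 2025 is April 6, 2025.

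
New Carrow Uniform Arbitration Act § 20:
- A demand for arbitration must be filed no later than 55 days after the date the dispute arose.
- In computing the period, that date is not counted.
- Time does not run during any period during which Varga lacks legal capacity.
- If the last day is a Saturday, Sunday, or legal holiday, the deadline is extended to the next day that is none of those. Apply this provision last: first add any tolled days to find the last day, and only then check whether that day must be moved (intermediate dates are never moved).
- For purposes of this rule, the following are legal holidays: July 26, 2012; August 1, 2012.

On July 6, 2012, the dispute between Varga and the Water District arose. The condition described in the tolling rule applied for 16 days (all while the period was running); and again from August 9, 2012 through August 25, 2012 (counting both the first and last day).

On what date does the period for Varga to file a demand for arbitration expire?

55 days after July 6, 2012 is August 30, 2012.
Tolling adds 16 days: August 30, 2012 + 16 days = September 15, 2012.
From August 9, 2012 through August 25, 2012 inclusive is 17 days; tolling adds 17 days: September 15, 2012 + 17 days = October 2, 2012.
October 2, 2012 is a Tuesday and not a legal holiday, so no extension applies.

October 2, 2012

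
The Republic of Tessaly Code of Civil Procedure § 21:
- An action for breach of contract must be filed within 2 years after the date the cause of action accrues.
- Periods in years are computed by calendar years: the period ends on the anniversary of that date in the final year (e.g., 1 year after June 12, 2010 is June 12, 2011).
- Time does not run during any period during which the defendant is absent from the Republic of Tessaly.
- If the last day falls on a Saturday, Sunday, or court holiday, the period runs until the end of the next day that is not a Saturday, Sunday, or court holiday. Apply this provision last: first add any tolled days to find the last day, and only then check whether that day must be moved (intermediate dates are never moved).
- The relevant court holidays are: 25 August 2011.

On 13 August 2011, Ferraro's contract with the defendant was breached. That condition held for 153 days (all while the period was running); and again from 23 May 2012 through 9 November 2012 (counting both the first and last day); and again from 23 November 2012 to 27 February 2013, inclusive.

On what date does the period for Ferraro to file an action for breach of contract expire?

October 8, 2014

2 years after 13 August 2011 is August 13, 2013.
Tolling adds 153 days: August 13, 2013 + 153 days = January 13, 2014.
From May 23, 2012 through November 9, 2012 inclusive is 171 days; tolling adds 171 days: January 13, 2014 + 171 days = July 3, 2014.
From November 23, 2012 through February 27, 2013 inclusive is 97 days; tolling adds 97 days: July 3, 2014 + 97 days = October 8, 2014.
October 8, 2014 is a Wednesday and not a court holiday, so no extension applies.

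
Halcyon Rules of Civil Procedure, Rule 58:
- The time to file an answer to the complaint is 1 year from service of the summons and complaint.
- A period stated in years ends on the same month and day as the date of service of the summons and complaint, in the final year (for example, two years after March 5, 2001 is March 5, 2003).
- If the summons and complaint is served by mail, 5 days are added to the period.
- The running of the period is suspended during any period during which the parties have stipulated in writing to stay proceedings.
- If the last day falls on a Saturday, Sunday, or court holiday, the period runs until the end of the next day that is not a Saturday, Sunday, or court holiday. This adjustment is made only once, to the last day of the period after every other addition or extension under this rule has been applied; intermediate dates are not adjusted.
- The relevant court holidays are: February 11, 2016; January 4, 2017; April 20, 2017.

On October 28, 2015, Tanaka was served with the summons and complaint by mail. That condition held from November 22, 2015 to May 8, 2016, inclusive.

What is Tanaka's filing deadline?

1 year after October 28, 2015 is October 28, 2016.
Service was by mail, adding 5 days: October 28, 2016 + 5 days = November 2, 2016.
From November 22, 2015 through May 8, 2016 inclusive is 169 days; tolling adds 169 days: November 2, 2016 + 169 days = April 20, 2017.
April 20, 2017 is a listed holiday. The next qualifying day is April 21, 2017.

April 21, 2017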